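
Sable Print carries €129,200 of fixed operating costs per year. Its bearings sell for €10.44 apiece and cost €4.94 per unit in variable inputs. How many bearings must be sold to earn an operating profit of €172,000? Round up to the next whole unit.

Unit CM = price − variable cost = €10.44 − €4.94 = €5.50.
Required volume = (fixed costs + target profit) ÷ CM = (€129,200 + €172,000) ÷ €5.50 = 54,763.64, so 54,764 bearings.

54,764 bearings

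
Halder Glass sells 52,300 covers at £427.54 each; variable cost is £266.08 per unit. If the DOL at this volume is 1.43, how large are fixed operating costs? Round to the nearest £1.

At 52,300 units, contribution = 52,300 × £161.46 = £8,444,358.00.
Since DOL = CM ÷ EBIT, EBIT = £8,444,358.00 ÷ 1.43 = £5,905,145.45.
And FC = contribution − EBIT = £8,444,358.00 − £5,905,145.45 = £2,539,213.

£2,539,213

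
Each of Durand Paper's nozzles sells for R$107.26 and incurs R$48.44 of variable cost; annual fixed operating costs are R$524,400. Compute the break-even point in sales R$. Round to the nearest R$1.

R$956,259

Contribution margin per unit = R$107.26 − R$48.44 = R$58.82, a CM ratio of R$58.82 ÷ R$107.26 = 0.5484.
Break-even revenue = fixed costs × price ÷ CM = R$524,400 × R$107.26 ÷ R$58.82 = R$956,259.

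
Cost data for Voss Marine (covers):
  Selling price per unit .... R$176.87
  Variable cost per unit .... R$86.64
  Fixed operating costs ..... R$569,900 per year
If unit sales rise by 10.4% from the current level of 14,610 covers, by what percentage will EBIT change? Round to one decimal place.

Total contribution margin = 14,610 × R$90.23 = R$1,318,260.30.
Subtracting fixed costs: EBIT = R$1,318,260.30 − R$569,900 = R$748,360.30.
DOL = contribution ÷ EBIT = R$1,318,260.30 ÷ R$748,360.30 = 1.7615.
Operating income changes by 1.7615 × +10.4% = +18.3%.

+18.3%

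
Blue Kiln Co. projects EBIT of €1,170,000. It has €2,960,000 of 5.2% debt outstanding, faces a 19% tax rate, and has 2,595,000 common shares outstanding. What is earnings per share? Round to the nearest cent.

€0.32

Pre-tax income = €1,170,000 − €153,920.00 = €1,016,080.00.
Net income = €1,016,080.00 × (1 − 0.19) = €823,024.80.
Per share: €823,024.80 / 2,595,000 shares = €0.32.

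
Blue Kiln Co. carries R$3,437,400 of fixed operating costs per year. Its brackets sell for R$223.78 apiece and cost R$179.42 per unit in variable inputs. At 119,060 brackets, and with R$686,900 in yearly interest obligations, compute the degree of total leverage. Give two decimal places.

Contribution at this volume is 119,060 × R$44.36 = R$5,281,501.60.
Operating income = contribution − fixed costs = R$5,281,501.60 − R$3,437,400 = R$1,844,101.60. Interest = R$686,900.00.
DOL = R$5,281,501.60 ÷ R$1,844,101.60 = 2.8640; DFL = R$1,844,101.60 ÷ R$1,157,201.60 = 1.5936.
DCL = DOL × DFL = 2.8640 × 1.5936 = 4.5641.

4.56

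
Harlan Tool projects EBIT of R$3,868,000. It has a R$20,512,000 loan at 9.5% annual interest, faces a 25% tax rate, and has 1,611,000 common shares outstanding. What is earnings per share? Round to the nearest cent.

Interest = R$1,948,640.00, so EBT = R$3,868,000 − R$1,948,640.00 = R$1,919,360.00.
After tax at 25%: net income = R$1,919,360.00 × 0.75 = R$1,439,520.00.
EPS = R$1,439,520.00 ÷ 1,611,000 = R$0.89.

R$0.89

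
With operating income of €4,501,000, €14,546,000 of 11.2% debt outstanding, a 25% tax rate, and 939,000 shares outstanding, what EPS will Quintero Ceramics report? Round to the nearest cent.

Pre-tax income = €4,501,000 − €1,629,152.00 = €2,871,848.00.
Net income = €2,871,848.00 × (1 − 0.25) = €2,153,886.00.
EPS = €2,153,886.00 ÷ 939,000 = €2.29.

€2.29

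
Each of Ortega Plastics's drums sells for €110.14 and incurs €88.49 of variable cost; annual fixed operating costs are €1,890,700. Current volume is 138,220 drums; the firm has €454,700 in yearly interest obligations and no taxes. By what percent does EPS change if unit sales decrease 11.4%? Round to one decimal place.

Total contribution margin = 138,220 × €21.65 = €2,992,463.00.
EBIT = €2,992,463.00 − €1,890,700 = €1,101,763.00.
After interest of €454,700.00, pre-tax earnings = €647,063.00.
DCL = total CM / (EBIT − I) = €2,992,463.00 / €647,063.00 = 4.6247.
EPS therefore changes by 4.6247 × (-11.4%) = -52.7%.

-52.7%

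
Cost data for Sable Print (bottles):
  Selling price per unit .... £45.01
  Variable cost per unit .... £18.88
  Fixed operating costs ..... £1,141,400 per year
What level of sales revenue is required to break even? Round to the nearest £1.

£1,966,108

CM per unit = £45.01 − £18.88 = £26.13; CM ratio = £26.13 / £45.01 = 0.5805.
Break-even revenue = fixed costs × price ÷ CM = £1,141,400 × £45.01 ÷ £26.13 = £1,966,108.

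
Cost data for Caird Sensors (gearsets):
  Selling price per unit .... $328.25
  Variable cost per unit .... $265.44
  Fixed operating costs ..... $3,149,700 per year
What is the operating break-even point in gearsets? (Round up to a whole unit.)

Each unit contributes $328.25 − $265.44 = $62.81.
Break-even volume = fixed costs ÷ CM per unit = $3,149,700 ÷ $62.81 = 50,146.47, so 50,147 gearsets.

50,147 gearsets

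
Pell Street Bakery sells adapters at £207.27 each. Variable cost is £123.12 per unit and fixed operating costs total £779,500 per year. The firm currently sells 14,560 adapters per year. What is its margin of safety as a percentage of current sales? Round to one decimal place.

Each unit contributes £207.27 − £123.12 = £84.15. Break-even units = £779,500 ÷ £84.15 = 9,263.22; break-even revenue = 9,263.22 × £207.27 = £1,919,987.70.
Actual sales revenue = 14,560 × £207.27 = £3,017,851.20.
Margin of safety = (£3,017,851.20 − £1,919,987.70) ÷ £3,017,851.20 = 36.4%.

36.4%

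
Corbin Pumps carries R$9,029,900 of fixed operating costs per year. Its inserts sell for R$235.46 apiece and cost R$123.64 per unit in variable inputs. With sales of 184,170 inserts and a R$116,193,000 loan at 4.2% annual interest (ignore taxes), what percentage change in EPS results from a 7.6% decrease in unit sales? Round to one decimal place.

-23.4%

Total contribution margin = 184,170 × R$111.82 = R$20,593,889.40.
EBIT = R$20,593,889.40 − R$9,029,900 = R$11,563,989.40.
Interest = R$4,880,106.00, so EBIT − I = R$6,683,883.40.
Degree of combined leverage = contribution ÷ (EBIT − I) = R$20,593,889.40 ÷ R$6,683,883.40 = 3.0811.
EPS therefore changes by 3.0811 × (-7.6%) = -23.4%.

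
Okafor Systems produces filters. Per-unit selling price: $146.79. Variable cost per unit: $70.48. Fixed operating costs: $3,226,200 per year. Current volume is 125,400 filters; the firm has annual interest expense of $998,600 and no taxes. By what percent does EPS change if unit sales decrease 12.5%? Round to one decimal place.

At 125,400 units, contribution = 125,400 × $76.31 = $9,569,274.00.
Subtracting fixed costs: EBIT = $9,569,274.00 − $3,226,200 = $6,343,074.00.
Interest = $998,600.00, so EBIT − I = $5,344,474.00.
Degree of combined leverage = contribution ÷ (EBIT − I) = $9,569,274.00 ÷ $5,344,474.00 = 1.7905.
EPS therefore changes by 1.7905 × (-12.5%) = -22.4%.

-22.4%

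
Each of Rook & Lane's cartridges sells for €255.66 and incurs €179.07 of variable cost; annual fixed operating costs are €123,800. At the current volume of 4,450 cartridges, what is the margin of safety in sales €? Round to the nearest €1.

€724,438

Contribution margin per unit = €255.66 − €179.07 = €76.59. Break-even units = €123,800 ÷ €76.59 = 1,616.40; break-even revenue = 1,616.40 × €255.66 = €413,248.57.
Actual sales revenue = 4,450 × €255.66 = €1,137,687.00.
Margin of safety = €1,137,687.00 − €413,248.57 = €724,438.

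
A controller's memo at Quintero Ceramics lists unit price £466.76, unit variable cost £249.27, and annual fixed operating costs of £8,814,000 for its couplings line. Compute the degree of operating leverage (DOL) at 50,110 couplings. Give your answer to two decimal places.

5.23

At 50,110 units, contribution = 50,110 × £217.49 = £10,898,423.90.
Operating income = contribution − fixed costs = £10,898,423.90 − £8,814,000 = £2,084,423.90.
Degree of operating leverage = £10,898,423.90 / £2,084,423.90 = 5.2285.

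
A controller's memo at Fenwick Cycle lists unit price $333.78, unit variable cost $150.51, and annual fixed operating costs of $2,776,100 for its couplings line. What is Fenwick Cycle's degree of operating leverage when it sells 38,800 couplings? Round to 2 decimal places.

At 38,800 units, contribution = 38,800 × $183.27 = $7,110,876.00.
EBIT = $7,110,876.00 − $2,776,100 = $4,334,776.00.
Degree of operating leverage = $7,110,876.00 / $4,334,776.00 = 1.6404.

1.64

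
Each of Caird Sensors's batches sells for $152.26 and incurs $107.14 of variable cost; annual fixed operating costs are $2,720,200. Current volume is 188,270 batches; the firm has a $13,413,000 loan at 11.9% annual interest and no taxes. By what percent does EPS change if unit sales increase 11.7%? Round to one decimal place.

Contribution at this volume is 188,270 × $45.12 = $8,494,742.40.
Operating income = contribution − fixed costs = $8,494,742.40 − $2,720,200 = $5,774,542.40.
Interest = $1,596,147.00, so EBIT − I = $4,178,395.40.
DCL = total CM / (EBIT − I) = $8,494,742.40 / $4,178,395.40 = 2.0330.
EPS therefore changes by 2.0330 × (+11.7%) = +23.8%.

+23.8%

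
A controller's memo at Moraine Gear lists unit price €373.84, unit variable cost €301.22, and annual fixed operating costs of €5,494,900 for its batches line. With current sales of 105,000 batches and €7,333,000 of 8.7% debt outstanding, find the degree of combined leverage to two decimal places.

Total contribution margin = 105,000 × €72.62 = €7,625,100.00.
Subtracting fixed costs: EBIT = €7,625,100.00 − €5,494,900 = €2,130,200.00. Interest = €637,971.00.
DOL = €7,625,100.00 ÷ €2,130,200.00 = 3.5795; DFL = €2,130,200.00 ÷ €1,492,229.00 = 1.4275.
DCL = DOL × DFL = 3.5795 × 1.4275 = 5.1097.

5.11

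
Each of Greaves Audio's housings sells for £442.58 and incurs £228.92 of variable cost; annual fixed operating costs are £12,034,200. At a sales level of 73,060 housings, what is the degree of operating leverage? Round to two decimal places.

4.37

At 73,060 units, contribution = 73,060 × £213.66 = £15,609,999.60.
Operating income = contribution − fixed costs = £15,609,999.60 − £12,034,200 = £3,575,799.60.
Degree of operating leverage = £15,609,999.60 / £3,575,799.60 = 4.3655.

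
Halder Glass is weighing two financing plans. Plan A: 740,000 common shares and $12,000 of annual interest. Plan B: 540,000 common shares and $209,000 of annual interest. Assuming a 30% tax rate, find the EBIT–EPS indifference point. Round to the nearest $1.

Set EPS_A = EPS_B: (EBIT − $12,000)(1 − 0.30) ÷ 740,000 = (EBIT − $209,000)(1 − 0.30) ÷ 540,000.
The (1 − t) factor cancels: (EBIT − 12,000) × 540,000 = (EBIT − 209,000) × 740,000.
Solving, EBIT = (209,000·740,000 − 12,000·540,000) / (740,000 − 540,000) = 148,180,000,000 / 200,000 = 740,900.00.

$740,900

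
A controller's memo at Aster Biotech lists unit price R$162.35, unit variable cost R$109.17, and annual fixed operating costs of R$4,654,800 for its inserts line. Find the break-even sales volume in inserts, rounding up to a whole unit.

Contribution margin per unit = R$162.35 − R$109.17 = R$53.18.
Break-even volume = fixed costs ÷ CM per unit = R$4,654,800 ÷ R$53.18 = 87,529.15, so 87,530 inserts.

87,530 inserts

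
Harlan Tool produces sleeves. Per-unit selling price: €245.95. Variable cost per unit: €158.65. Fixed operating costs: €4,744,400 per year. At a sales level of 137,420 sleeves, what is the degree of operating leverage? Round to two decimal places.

Contribution at this volume is 137,420 × €87.30 = €11,996,766.00.
Subtracting fixed costs: EBIT = €11,996,766.00 − €4,744,400 = €7,252,366.00.
Degree of operating leverage = €11,996,766.00 / €7,252,366.00 = 1.6542.

1.65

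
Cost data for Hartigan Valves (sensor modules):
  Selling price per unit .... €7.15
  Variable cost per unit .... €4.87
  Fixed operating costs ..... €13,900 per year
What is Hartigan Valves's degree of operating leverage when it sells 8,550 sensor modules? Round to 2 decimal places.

At 8,550 units, contribution = 8,550 × €2.28 = €19,494.00.
Operating income = contribution − fixed costs = €19,494.00 − €13,900 = €5,594.00.
Degree of operating leverage = €19,494.00 / €5,594.00 = 3.4848.

3.48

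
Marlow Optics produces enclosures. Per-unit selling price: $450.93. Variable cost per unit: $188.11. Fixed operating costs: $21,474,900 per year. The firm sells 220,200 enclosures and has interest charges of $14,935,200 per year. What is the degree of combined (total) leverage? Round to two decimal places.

2.70

Total contribution margin = 220,200 × $262.82 = $57,872,964.00.
EBIT = $57,872,964.00 − $21,474,900 = $36,398,064.00. Interest = $14,935,200.00, so EBIT − I = $21,462,864.00.
Degree of total leverage = total CM / (EBIT − interest) = $57,872,964.00 / $21,462,864.00 = 2.6964.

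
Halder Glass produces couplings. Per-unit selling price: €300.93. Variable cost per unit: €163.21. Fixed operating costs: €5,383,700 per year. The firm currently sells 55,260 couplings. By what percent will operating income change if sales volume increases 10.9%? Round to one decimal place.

Contribution at this volume is 55,260 × €137.72 = €7,610,407.20.
Operating income = contribution − fixed costs = €7,610,407.20 − €5,383,700 = €2,226,707.20.
DOL = contribution ÷ EBIT = €7,610,407.20 ÷ €2,226,707.20 = 3.4178.
Operating income changes by 3.4178 × +10.9% = +37.3%.

+37.3%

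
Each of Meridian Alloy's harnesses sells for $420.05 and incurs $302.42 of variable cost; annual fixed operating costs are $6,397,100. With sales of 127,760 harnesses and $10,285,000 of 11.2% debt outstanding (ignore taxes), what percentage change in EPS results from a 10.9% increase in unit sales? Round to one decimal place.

+21.9%

Contribution at this volume is 127,760 × $117.63 = $15,028,408.80.
EBIT = $15,028,408.80 − $6,397,100 = $8,631,308.80.
After interest of $1,151,920.00, pre-tax earnings = $7,479,388.80.
Degree of combined leverage = contribution ÷ (EBIT − I) = $15,028,408.80 ÷ $7,479,388.80 = 2.0093.
EPS therefore changes by 2.0093 × (+10.9%) = +21.9%.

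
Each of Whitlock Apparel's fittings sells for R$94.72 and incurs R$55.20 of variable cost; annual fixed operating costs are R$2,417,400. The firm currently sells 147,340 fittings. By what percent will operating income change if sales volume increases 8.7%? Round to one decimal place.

Contribution at this volume is 147,340 × R$39.52 = R$5,822,876.80.
EBIT = R$5,822,876.80 − R$2,417,400 = R$3,405,476.80.
Degree of operating leverage = R$5,822,876.80 / R$3,405,476.80 = 1.7099.
%ΔEBIT = DOL × %ΔSales = 1.7099 × +8.7% = +14.9%.

+14.9%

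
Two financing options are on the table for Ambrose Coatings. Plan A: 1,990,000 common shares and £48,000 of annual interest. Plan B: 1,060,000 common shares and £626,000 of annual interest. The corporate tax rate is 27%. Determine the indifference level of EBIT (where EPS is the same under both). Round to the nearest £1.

£1,284,796

Set EPS_A = EPS_B: (EBIT − £48,000)(1 − 0.27) ÷ 1,990,000 = (EBIT − £626,000)(1 − 0.27) ÷ 1,060,000.
Cancelling (1 − t) and cross-multiplying: 1,060,000·(EBIT − 48,000) = 1,990,000·(EBIT − 626,000).
EBIT × (1,990,000 − 1,060,000) = 626,000 × 1,990,000 − 48,000 × 1,060,000 = 1,194,860,000,000, so EBIT = 1,194,860,000,000 ÷ 930,000 = 1,284,795.70.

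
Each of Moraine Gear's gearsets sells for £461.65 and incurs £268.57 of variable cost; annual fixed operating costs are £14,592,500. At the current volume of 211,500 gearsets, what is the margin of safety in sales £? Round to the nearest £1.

Contribution margin per unit = £461.65 − £268.57 = £193.08. Break-even units = £14,592,500 ÷ £193.08 = 75,577.48; break-even revenue = 75,577.48 × £461.65 = £34,890,344.03.
Actual sales revenue = 211,500 × £461.65 = £97,638,975.00.
Margin of safety = £97,638,975.00 − £34,890,344.03 = £62,748,631.

£62,748,631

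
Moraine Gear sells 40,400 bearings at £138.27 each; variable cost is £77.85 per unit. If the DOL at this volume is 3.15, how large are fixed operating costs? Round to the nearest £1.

£1,666,058

Total contribution margin = 40,400 × £60.42 = £2,440,968.00.
Since DOL = CM ÷ EBIT, EBIT = £2,440,968.00 ÷ 3.15 = £774,910.48.
Fixed costs = CM − EBIT = £2,440,968.00 − £774,910.48 = £1,666,058.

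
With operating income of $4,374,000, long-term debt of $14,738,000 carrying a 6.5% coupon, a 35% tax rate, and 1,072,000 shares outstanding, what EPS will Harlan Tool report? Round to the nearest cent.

$2.07

Pre-tax income = $4,374,000 − $957,970.00 = $3,416,030.00.
Net income = $3,416,030.00 × (1 − 0.35) = $2,220,419.50.
Per share: $2,220,419.50 / 1,072,000 shares = $2.07.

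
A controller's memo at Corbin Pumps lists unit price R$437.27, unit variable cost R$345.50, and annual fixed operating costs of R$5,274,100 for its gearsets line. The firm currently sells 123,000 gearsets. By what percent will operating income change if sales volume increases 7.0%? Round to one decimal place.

+13.1%

At 123,000 units, contribution = 123,000 × R$91.77 = R$11,287,710.00.
Subtracting fixed costs: EBIT = R$11,287,710.00 − R$5,274,100 = R$6,013,610.00.
DOL = contribution ÷ EBIT = R$11,287,710.00 ÷ R$6,013,610.00 = 1.8770.
So EBIT moves 1.8770 × (+7.0%) = +13.1%.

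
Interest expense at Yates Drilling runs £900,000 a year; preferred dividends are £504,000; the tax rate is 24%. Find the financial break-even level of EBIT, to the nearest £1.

£1,563,158

Preferred dividends are paid after tax, so their pre-tax equivalent is £504,000 ÷ (1 − 0.24) = £663,157.89.
EPS = 0 when EBIT covers interest plus the pre-tax preferred burden: £900,000 + £663,157.89 = £1,563,157.89.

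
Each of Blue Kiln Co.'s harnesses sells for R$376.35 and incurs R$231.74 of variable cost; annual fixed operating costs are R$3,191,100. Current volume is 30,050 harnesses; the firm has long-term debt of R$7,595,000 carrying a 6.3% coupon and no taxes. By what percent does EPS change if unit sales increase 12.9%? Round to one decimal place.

+82.9%

At 30,050 units, contribution = 30,050 × R$144.61 = R$4,345,530.50.
EBIT = R$4,345,530.50 − R$3,191,100 = R$1,154,430.50.
After interest of R$478,485.00, pre-tax earnings = R$675,945.50.
DCL = total CM / (EBIT − I) = R$4,345,530.50 / R$675,945.50 = 6.4288.
EPS therefore changes by 6.4288 × (+12.9%) = +82.9%.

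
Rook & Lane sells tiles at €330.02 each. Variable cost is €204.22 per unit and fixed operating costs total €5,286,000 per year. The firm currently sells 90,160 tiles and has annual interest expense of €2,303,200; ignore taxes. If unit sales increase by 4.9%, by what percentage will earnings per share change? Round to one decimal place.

+14.8%

At 90,160 units, contribution = 90,160 × €125.80 = €11,342,128.00.
Operating income = contribution − fixed costs = €11,342,128.00 − €5,286,000 = €6,056,128.00.
Interest = €2,303,200.00, so EBIT − I = €3,752,928.00.
DCL = total CM / (EBIT − I) = €11,342,128.00 / €3,752,928.00 = 3.0222.
%ΔEPS = DCL × %ΔSales = 3.0222 × +4.9% = +14.8%.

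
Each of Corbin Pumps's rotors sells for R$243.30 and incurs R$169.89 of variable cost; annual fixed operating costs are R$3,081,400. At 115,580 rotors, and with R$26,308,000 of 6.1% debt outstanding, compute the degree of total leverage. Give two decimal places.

At 115,580 units, contribution = 115,580 × R$73.41 = R$8,484,727.80.
Subtracting fixed costs: EBIT = R$8,484,727.80 − R$3,081,400 = R$5,403,327.80. Interest = R$1,604,788.00, so EBIT − I = R$3,798,539.80.
Degree of total leverage = total CM / (EBIT − interest) = R$8,484,727.80 / R$3,798,539.80 = 2.2337.

2.23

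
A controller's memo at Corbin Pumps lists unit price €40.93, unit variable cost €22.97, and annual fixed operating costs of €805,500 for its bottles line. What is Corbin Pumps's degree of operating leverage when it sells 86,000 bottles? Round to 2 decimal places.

2.09

At 86,000 units, contribution = 86,000 × €17.96 = €1,544,560.00.
Subtracting fixed costs: EBIT = €1,544,560.00 − €805,500 = €739,060.00.
DOL = contribution ÷ EBIT = €1,544,560.00 ÷ €739,060.00 = 2.0899.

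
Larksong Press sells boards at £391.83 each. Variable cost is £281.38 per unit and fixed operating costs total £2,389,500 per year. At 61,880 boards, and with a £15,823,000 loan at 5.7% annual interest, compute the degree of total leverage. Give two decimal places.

Total contribution margin = 61,880 × £110.45 = £6,834,646.00.
Operating income = contribution − fixed costs = £6,834,646.00 − £2,389,500 = £4,445,146.00. Interest = £901,911.00, so EBIT − I = £3,543,235.00.
DCL = contribution ÷ (EBIT − I) = £6,834,646.00 ÷ £3,543,235.00 = 1.9289.

1.93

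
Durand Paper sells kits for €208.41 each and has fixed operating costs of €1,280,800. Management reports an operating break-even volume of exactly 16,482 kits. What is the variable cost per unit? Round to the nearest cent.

€130.70

Contribution per unit must be FC / Q = €1,280,800 / 16,482 = €77.7090.
Variable cost per unit = €208.41 − €77.7090 = €130.70.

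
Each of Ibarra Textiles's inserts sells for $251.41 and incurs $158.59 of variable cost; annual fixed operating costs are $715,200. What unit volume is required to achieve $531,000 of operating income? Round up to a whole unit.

13,426 inserts

Contribution margin per unit = $251.41 − $158.59 = $92.82.
Required volume = (fixed costs + target profit) ÷ CM = ($715,200 + $531,000) ÷ $92.82 = 13,425.99, so 13,426 inserts.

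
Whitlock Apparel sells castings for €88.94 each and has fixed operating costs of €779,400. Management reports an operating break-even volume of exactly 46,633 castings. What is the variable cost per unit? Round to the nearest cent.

€72.23

At break-even, FC = Q × (P − VC), so P − VC = €779,400 ÷ 46,633 = €16.7135.
Variable cost per unit = €88.94 − €16.7135 = €72.23.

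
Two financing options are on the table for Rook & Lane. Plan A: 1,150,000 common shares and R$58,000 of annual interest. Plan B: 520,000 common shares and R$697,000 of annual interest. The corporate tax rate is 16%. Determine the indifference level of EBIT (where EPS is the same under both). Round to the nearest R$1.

At indifference, (EBIT − 58,000)(1 − t)/1,150,000 = (EBIT − 697,000)(1 − t)/520,000.
The (1 − t) factor cancels: (EBIT − 58,000) × 520,000 = (EBIT − 697,000) × 1,150,000.
EBIT × (1,150,000 − 520,000) = 697,000 × 1,150,000 − 58,000 × 520,000 = 771,390,000,000, so EBIT = 771,390,000,000 ÷ 630,000 = 1,224,428.57.

R$1,224,429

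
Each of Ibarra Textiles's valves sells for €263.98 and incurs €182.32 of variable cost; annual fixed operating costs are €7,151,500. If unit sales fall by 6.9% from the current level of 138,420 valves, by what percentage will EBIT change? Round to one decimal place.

Total contribution margin = 138,420 × €81.66 = €11,303,377.20.
Subtracting fixed costs: EBIT = €11,303,377.20 − €7,151,500 = €4,151,877.20.
Degree of operating leverage = €11,303,377.20 / €4,151,877.20 = 2.7225.
%ΔEBIT = DOL × %ΔSales = 2.7225 × -6.9% = -18.8%.

-18.8%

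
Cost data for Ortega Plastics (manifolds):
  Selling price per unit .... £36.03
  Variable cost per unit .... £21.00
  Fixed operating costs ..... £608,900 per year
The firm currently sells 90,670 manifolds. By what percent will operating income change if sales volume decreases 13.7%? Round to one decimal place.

-24.8%

Total contribution margin = 90,670 × £15.03 = £1,362,770.10.
EBIT = £1,362,770.10 − £608,900 = £753,870.10.
So DOL = total CM / EBIT = £1,362,770.10 / £753,870.10 = 1.8077.
Operating income changes by 1.8077 × -13.7% = -24.8%.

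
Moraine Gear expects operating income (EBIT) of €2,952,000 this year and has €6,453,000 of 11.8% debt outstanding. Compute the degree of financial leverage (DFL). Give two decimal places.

1.35

Annual interest charges come to €761,454.00.
DFL = EBIT ÷ (EBIT − I) = €2,952,000 ÷ (€2,952,000 − €761,454.00) = €2,952,000 ÷ €2,190,546.00 = 1.3476.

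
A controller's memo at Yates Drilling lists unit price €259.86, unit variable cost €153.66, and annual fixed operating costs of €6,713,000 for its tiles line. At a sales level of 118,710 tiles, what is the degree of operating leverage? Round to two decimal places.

2.14

Contribution at this volume is 118,710 × €106.20 = €12,607,002.00.
Operating income = contribution − fixed costs = €12,607,002.00 − €6,713,000 = €5,894,002.00.
So DOL = total CM / EBIT = €12,607,002.00 / €5,894,002.00 = 2.1390.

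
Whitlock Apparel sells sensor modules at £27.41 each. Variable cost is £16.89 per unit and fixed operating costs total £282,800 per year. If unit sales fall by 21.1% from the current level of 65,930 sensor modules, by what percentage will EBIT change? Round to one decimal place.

At 65,930 units, contribution = 65,930 × £10.52 = £693,583.60.
EBIT = £693,583.60 − £282,800 = £410,783.60.
DOL = contribution ÷ EBIT = £693,583.60 ÷ £410,783.60 = 1.6884.
Operating income changes by 1.6884 × -21.1% = -35.6%.

-35.6%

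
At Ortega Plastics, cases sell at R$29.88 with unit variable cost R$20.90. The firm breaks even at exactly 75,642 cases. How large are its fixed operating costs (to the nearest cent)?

Contribution margin per unit = R$29.88 − R$20.90 = R$8.98.
Fixed costs = break-even units × CM = 75,642 × R$8.98 = R$679,265.16.

R$679,265.16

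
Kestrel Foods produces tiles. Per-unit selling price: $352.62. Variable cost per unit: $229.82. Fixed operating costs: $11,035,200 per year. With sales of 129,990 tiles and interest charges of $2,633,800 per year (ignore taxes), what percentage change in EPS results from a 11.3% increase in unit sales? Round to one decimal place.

Total contribution margin = 129,990 × $122.80 = $15,962,772.00.
Subtracting fixed costs: EBIT = $15,962,772.00 − $11,035,200 = $4,927,572.00.
After interest of $2,633,800.00, pre-tax earnings = $2,293,772.00.
DCL = total CM / (EBIT − I) = $15,962,772.00 / $2,293,772.00 = 6.9592.
%ΔEPS = DCL × %ΔSales = 6.9592 × +11.3% = +78.6%.

+78.6%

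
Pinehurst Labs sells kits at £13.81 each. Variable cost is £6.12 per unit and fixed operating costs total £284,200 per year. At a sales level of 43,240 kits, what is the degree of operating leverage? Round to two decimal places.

At 43,240 units, contribution = 43,240 × £7.69 = £332,515.60.
Operating income = contribution − fixed costs = £332,515.60 − £284,200 = £48,315.60.
So DOL = total CM / EBIT = £332,515.60 / £48,315.60 = 6.8822.

6.88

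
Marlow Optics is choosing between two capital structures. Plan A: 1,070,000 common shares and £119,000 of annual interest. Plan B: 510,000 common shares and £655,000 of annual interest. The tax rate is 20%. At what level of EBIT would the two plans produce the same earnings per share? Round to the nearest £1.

£1,143,143

At indifference, (EBIT − 119,000)(1 − t)/1,070,000 = (EBIT − 655,000)(1 − t)/510,000.
The (1 − t) factor cancels: (EBIT − 119,000) × 510,000 = (EBIT − 655,000) × 1,070,000.
Solving, EBIT = (655,000·1,070,000 − 119,000·510,000) / (1,070,000 − 510,000) = 640,160,000,000 / 560,000 = 1,143,142.86.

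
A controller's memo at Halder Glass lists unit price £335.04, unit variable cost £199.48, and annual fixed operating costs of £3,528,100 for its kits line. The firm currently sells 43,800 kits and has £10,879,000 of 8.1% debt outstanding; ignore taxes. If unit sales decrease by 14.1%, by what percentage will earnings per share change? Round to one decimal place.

At 43,800 units, contribution = 43,800 × £135.56 = £5,937,528.00.
EBIT = £5,937,528.00 − £3,528,100 = £2,409,428.00.
After interest of £881,199.00, pre-tax earnings = £1,528,229.00.
DCL = total CM / (EBIT − I) = £5,937,528.00 / £1,528,229.00 = 3.8852.
EPS therefore changes by 3.8852 × (-14.1%) = -54.8%.

-54.8%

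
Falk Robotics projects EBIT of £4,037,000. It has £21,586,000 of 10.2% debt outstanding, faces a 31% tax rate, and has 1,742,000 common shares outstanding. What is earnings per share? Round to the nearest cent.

Pre-tax income = £4,037,000 − £2,201,772.00 = £1,835,228.00.
After tax at 31%: net income = £1,835,228.00 × 0.69 = £1,266,307.32.
EPS = £1,266,307.32 ÷ 1,742,000 = £0.73.

£0.73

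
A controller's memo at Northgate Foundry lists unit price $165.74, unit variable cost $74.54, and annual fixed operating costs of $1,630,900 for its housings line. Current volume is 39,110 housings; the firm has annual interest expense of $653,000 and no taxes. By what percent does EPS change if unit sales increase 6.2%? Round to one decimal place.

At 39,110 units, contribution = 39,110 × $91.20 = $3,566,832.00.
EBIT = $3,566,832.00 − $1,630,900 = $1,935,932.00.
After interest of $653,000.00, pre-tax earnings = $1,282,932.00.
Degree of combined leverage = contribution ÷ (EBIT − I) = $3,566,832.00 ÷ $1,282,932.00 = 2.7802.
EPS therefore changes by 2.7802 × (+6.2%) = +17.2%.

+17.2%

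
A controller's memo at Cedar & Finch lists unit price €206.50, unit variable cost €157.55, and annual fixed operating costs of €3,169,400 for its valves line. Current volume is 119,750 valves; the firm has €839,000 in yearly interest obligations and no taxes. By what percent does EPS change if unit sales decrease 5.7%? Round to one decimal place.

Total contribution margin = 119,750 × €48.95 = €5,861,762.50.
Subtracting fixed costs: EBIT = €5,861,762.50 − €3,169,400 = €2,692,362.50.
After interest of €839,000.00, pre-tax earnings = €1,853,362.50.
Degree of combined leverage = contribution ÷ (EBIT − I) = €5,861,762.50 ÷ €1,853,362.50 = 3.1628.
%ΔEPS = DCL × %ΔSales = 3.1628 × -5.7% = -18.0%.

-18.0%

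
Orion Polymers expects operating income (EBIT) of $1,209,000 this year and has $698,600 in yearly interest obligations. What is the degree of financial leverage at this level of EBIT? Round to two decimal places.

Interest = $698,600.00.
DFL = EBIT ÷ (EBIT − I) = $1,209,000 ÷ ($1,209,000 − $698,600.00) = $1,209,000 ÷ $510,400.00 = 2.3687.

2.37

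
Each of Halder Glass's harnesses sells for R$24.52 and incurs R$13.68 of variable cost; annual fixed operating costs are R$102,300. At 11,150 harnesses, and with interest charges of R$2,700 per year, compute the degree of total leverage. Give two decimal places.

7.62

Contribution at this volume is 11,150 × R$10.84 = R$120,866.00.
Subtracting fixed costs: EBIT = R$120,866.00 − R$102,300 = R$18,566.00. Interest = R$2,700.00.
DOL = R$120,866.00 ÷ R$18,566.00 = 6.5101; DFL = R$18,566.00 ÷ R$15,866.00 = 1.1702.
DCL = DOL × DFL = 6.5101 × 1.1702 = 7.6181.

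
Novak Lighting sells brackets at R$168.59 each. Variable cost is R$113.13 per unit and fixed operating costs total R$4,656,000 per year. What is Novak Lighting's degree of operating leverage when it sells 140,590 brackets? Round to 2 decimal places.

2.48

Total contribution margin = 140,590 × R$55.46 = R$7,797,121.40.
EBIT = R$7,797,121.40 − R$4,656,000 = R$3,141,121.40.
Degree of operating leverage = R$7,797,121.40 / R$3,141,121.40 = 2.4823.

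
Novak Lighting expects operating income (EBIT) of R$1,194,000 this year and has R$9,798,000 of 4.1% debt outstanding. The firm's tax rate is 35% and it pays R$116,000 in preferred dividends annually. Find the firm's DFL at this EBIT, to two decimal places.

1.95

Annual interest charges come to R$401,718.00.
Pre-tax preferred-dividend burden = R$116,000 ÷ (1 − 0.35) = R$178,461.54.
DFL = EBIT ÷ [EBIT − I − D_p/(1−t)] = R$1,194,000 ÷ [R$1,194,000 − R$401,718.00 − R$178,461.54] = R$1,194,000 ÷ R$613,820.46 = 1.9452.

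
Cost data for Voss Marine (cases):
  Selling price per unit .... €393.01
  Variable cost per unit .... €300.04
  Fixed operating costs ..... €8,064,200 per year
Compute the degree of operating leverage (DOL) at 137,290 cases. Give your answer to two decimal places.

2.72

At 137,290 units, contribution = 137,290 × €92.97 = €12,763,851.30.
Operating income = contribution − fixed costs = €12,763,851.30 − €8,064,200 = €4,699,651.30.
DOL = contribution ÷ EBIT = €12,763,851.30 ÷ €4,699,651.30 = 2.7159.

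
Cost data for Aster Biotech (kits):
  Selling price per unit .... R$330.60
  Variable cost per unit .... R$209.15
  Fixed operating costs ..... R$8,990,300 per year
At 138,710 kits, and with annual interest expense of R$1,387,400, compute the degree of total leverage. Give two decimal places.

2.60

Contribution at this volume is 138,710 × R$121.45 = R$16,846,329.50.
Subtracting fixed costs: EBIT = R$16,846,329.50 − R$8,990,300 = R$7,856,029.50. Interest = R$1,387,400.00, so EBIT − I = R$6,468,629.50.
DCL = contribution ÷ (EBIT − I) = R$16,846,329.50 ÷ R$6,468,629.50 = 2.6043.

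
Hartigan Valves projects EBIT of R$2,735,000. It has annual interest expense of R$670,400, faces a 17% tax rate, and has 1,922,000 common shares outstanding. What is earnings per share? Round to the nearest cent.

R$0.89

Interest = R$670,400.00, so EBT = R$2,735,000 − R$670,400.00 = R$2,064,600.00.
After tax at 17%: net income = R$2,064,600.00 × 0.83 = R$1,713,618.00.
EPS = R$1,713,618.00 ÷ 1,922,000 = R$0.89.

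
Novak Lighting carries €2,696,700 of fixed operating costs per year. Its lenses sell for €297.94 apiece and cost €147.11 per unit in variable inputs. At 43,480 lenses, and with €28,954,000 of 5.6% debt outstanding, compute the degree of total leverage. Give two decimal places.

Contribution at this volume is 43,480 × €150.83 = €6,558,088.40.
Operating income = contribution − fixed costs = €6,558,088.40 − €2,696,700 = €3,861,388.40. Interest = €1,621,424.00.
DOL = €6,558,088.40 ÷ €3,861,388.40 = 1.6984; DFL = €3,861,388.40 ÷ €2,239,964.40 = 1.7239.
DCL = DOL × DFL = 1.6984 × 1.7239 = 2.9279.

2.93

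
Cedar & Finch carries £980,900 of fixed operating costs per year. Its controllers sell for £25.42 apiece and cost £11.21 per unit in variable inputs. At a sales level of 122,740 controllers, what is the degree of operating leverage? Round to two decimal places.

2.29

Contribution at this volume is 122,740 × £14.21 = £1,744,135.40.
Operating income = contribution − fixed costs = £1,744,135.40 − £980,900 = £763,235.40.
Degree of operating leverage = £1,744,135.40 / £763,235.40 = 2.2852.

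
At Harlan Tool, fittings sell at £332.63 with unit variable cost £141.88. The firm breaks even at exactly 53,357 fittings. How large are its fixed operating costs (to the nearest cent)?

Contribution margin per unit = £332.63 − £141.88 = £190.75.
Since BE = FC / CM, FC = 53,357 × £190.75 = £10,177,847.75.

£10,177,847.75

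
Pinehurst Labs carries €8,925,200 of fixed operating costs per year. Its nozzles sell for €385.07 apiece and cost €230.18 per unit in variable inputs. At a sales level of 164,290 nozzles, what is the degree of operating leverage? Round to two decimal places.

At 164,290 units, contribution = 164,290 × €154.89 = €25,446,878.10.
Operating income = contribution − fixed costs = €25,446,878.10 − €8,925,200 = €16,521,678.10.
Degree of operating leverage = €25,446,878.10 / €16,521,678.10 = 1.5402.

1.54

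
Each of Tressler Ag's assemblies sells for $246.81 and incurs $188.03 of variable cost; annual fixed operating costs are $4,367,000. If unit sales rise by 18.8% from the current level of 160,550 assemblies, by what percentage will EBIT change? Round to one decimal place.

Total contribution margin = 160,550 × $58.78 = $9,437,129.00.
Operating income = contribution − fixed costs = $9,437,129.00 − $4,367,000 = $5,070,129.00.
Degree of operating leverage = $9,437,129.00 / $5,070,129.00 = 1.8613.
Operating income changes by 1.8613 × +18.8% = +35.0%.

+35.0%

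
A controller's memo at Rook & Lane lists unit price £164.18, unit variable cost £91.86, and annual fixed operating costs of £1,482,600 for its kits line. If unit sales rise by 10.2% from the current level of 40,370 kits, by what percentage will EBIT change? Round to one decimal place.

+20.7%

At 40,370 units, contribution = 40,370 × £72.32 = £2,919,558.40.
EBIT = £2,919,558.40 − £1,482,600 = £1,436,958.40.
Degree of operating leverage = £2,919,558.40 / £1,436,958.40 = 2.0318.
%ΔEBIT = DOL × %ΔSales = 2.0318 × +10.2% = +20.7%.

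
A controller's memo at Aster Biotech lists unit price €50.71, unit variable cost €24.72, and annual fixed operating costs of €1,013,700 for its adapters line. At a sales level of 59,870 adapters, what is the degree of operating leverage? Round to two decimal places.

At 59,870 units, contribution = 59,870 × €25.99 = €1,556,021.30.
Operating income = contribution − fixed costs = €1,556,021.30 − €1,013,700 = €542,321.30.
Degree of operating leverage = €1,556,021.30 / €542,321.30 = 2.8692.

2.87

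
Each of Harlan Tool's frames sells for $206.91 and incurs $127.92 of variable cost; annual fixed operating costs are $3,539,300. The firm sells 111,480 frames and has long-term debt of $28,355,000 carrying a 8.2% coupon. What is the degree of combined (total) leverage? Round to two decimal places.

2.99

Contribution at this volume is 111,480 × $78.99 = $8,805,805.20.
Operating income = contribution − fixed costs = $8,805,805.20 − $3,539,300 = $5,266,505.20. Interest = $2,325,110.00.
DOL = $8,805,805.20 ÷ $5,266,505.20 = 1.6720; DFL = $5,266,505.20 ÷ $2,941,395.20 = 1.7905.
DCL = DOL × DFL = 1.6720 × 1.7905 = 2.9937.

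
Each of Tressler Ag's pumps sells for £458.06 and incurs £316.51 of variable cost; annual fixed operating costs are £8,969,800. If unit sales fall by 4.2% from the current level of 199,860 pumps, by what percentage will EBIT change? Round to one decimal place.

Contribution at this volume is 199,860 × £141.55 = £28,290,183.00.
Operating income = contribution − fixed costs = £28,290,183.00 − £8,969,800 = £19,320,383.00.
DOL = contribution ÷ EBIT = £28,290,183.00 ÷ £19,320,383.00 = 1.4643.
So EBIT moves 1.4643 × (-4.2%) = -6.1%.

-6.1%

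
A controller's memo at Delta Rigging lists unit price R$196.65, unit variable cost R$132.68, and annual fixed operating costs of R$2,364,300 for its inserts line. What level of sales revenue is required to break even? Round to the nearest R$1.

CM per unit = R$196.65 − R$132.68 = R$63.97; CM ratio = R$63.97 / R$196.65 = 0.3253.
Break-even revenue = fixed costs × price ÷ CM = R$2,364,300 × R$196.65 ÷ R$63.97 = R$7,268,088.

R$7,268,088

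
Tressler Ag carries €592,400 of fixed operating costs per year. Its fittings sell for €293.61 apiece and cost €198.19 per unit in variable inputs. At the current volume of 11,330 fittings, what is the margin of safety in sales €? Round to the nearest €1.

€1,503,770

Unit CM = price − variable cost = €293.61 − €198.19 = €95.42. Break-even units = €592,400 ÷ €95.42 = 6,208.34; break-even revenue = 6,208.34 × €293.61 = €1,822,831.31.
Current sales = 11,330 × €293.61 = €3,326,601.30.
Margin of safety = €3,326,601.30 − €1,822,831.31 = €1,503,770.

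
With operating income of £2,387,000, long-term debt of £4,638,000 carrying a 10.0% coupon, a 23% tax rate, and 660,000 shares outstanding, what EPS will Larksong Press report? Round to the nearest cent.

£2.24

Interest = £463,800.00, so EBT = £2,387,000 − £463,800.00 = £1,923,200.00.
After tax at 23%: net income = £1,923,200.00 × 0.77 = £1,480,864.00.
Per share: £1,480,864.00 / 660,000 shares = £2.24.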